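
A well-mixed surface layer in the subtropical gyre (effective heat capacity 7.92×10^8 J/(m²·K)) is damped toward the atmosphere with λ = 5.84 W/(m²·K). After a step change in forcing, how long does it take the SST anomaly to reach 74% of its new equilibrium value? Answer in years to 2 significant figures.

Areal heat capacity C = 7.92×10^8 J/(m²·K) (given).
τ = C / λ = 7.92×10^8 / 5.84 = 1.36×10^8 s.
Fraction reached: 1 − e^(−t/τ) = 0.74 ⇒ t = −τ ln(1 − 0.74) = τ × 1.35.
t = 1.83×10^8 s = 5.79 years.

5.8 years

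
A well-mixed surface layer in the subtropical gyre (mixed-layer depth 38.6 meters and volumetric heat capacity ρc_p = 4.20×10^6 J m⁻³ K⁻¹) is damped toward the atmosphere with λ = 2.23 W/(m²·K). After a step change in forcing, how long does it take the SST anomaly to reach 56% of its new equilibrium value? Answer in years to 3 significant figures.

1.89 years

Areal heat capacity C = ρc_p × D = 4.20×10^6 × 38.6 = 1.62×10^8 J/(m²·K).
τ = C / λ = 1.62×10^8 / 2.23 = 7.27×10^7 s.
Fraction reached: 1 − e^(−t/τ) = 0.56 ⇒ t = −τ ln(1 − 0.56) = τ × 0.821.
t = 5.97×10^7 s = 1.89 years.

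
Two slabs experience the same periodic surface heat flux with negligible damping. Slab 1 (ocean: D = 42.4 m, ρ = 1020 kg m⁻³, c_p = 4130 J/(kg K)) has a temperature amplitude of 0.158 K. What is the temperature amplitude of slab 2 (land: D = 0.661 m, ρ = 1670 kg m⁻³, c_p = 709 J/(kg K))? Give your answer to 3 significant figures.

36.1 K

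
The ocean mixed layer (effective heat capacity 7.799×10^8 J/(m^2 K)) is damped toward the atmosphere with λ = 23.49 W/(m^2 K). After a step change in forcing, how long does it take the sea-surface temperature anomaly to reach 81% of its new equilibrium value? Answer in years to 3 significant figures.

1.75 years

Areal heat capacity C = 7.799×10^8 J/(m^2 K) (given).
τ = C / λ = 7.80×10^8 / 23.49 = 3.32×10^7 s.
Fraction reached: 1 − e^(−t/τ) = 0.81 ⇒ t = −τ ln(1 − 0.81) = τ × 1.66.
t = 5.51×10^7 s = 1.75 years.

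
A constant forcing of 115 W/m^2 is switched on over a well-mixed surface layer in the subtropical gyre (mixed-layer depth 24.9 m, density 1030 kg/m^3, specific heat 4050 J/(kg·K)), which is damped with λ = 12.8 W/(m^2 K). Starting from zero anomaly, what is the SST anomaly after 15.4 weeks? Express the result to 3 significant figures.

6.13 K

Areal heat capacity C = ρ c_p D = 1030 × 4050 × 24.9 = 1.04×10^8 J/(m^2 K).
τ = C / λ = 1.04×10^8 / 12.8 = 8.11×10^6 s.
Equilibrium anomaly ΔT_eq = F / λ = 115 / 12.8 = 8.98 K.
t = 15.4 weeks = 9.31×10^6 s, so t/τ = 1.15.
ΔT(t) = ΔT_eq (1 − e^(−t/τ)) = 8.98 × (1 − e^−1.15) = 6.13 K.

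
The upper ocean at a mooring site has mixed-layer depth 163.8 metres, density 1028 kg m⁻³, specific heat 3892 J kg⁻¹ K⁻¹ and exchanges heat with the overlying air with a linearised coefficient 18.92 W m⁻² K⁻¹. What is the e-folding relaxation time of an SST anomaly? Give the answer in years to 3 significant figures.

Areal heat capacity C = ρ c_p D = 1028 × 3892 × 163.8 = 6.55×10^8 J/(m²·K).
Relaxation time τ = C / λ = 6.55×10^8 / 18.92 = 3.46×10^7 s.
In years: 3.46×10^7 s / (3.156×10^7 s/year) = 1.10 years.

1.10 years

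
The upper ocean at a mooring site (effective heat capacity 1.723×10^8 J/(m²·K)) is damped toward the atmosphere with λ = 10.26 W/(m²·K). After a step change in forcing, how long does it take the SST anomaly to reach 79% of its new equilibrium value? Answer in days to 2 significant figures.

Areal heat capacity C = 1.723×10^8 J/(m²·K) (given).
τ = C / λ = 1.72×10^8 / 10.26 = 1.68×10^7 s.
Fraction reached: 1 − e^(−t/τ) = 0.79 ⇒ t = −τ ln(1 − 0.79) = τ × 1.56.
t = 2.62×10^7 s = 303 days.

300 days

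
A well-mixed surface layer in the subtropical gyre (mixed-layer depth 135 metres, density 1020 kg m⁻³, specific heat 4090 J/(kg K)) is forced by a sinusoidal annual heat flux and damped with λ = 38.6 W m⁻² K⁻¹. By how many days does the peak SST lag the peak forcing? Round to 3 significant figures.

Areal heat capacity C = ρ c_p D = 1020 × 4090 × 135 = 5.63×10^8 J/(m²·K).
ω = 2π / 3.15×10^7 s = 1.99×10^-7 s⁻¹.
Phase lag φ = arctan(Cω/λ) = arctan(112/38.6) = 1.24 rad.
Time lag = φ / ω = 1.24 / 1.99×10^-7 = 6.22×10^6 s = 72.0 days.

72.0 days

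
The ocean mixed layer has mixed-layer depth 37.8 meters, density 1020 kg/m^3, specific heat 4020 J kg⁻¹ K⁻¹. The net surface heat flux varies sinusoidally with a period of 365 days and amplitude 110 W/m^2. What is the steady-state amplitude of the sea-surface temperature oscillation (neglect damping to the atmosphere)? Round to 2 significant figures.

Areal heat capacity C = ρ c_p D = 1020 × 4020 × 37.8 = 1.55×10^8 J/(m^2 K).
Angular frequency ω = 2π / T = 2π / 3.15×10^7 s = 1.99×10^-7 s⁻¹.
Cω = 1.55×10^8 × 1.99×10^-7 = 30.9 W/(m²·K).
Amplitude A = F₀ / (Cω) = 110 / 30.9 = 3.56 K.

3.6 K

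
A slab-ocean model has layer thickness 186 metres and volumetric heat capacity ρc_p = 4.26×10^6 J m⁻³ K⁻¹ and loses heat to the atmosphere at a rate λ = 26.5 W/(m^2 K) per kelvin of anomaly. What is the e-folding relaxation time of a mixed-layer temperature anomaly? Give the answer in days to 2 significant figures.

Areal heat capacity C = ρc_p × D = 4.26×10^6 × 186 = 7.92×10^8 J/(m^2 K).
Relaxation time τ = C / λ = 7.92×10^8 / 26.5 = 2.99×10^7 s.
In days: 2.99×10^7 s / (86400 s/day) = 346 days.

350 days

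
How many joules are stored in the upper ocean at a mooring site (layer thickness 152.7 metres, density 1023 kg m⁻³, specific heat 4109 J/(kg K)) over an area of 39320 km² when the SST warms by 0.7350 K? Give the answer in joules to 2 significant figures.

Areal heat capacity C = ρ c_p D = 1023 × 4109 × 152.7 = 6.42×10^8 J m⁻² K⁻¹.
Heat per unit area: q = C ΔT = 6.42×10^8 × 0.7350 = 4.72×10^8 J/m².
Total heat: Q = q × A = 4.72×10^8 × (39320 × 10⁶ m²) = 1.86×10^19 J.

1.9×10^19 J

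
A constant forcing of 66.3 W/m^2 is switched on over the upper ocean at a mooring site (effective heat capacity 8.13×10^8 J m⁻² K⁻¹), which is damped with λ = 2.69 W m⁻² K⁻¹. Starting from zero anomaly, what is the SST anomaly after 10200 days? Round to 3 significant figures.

23.3 K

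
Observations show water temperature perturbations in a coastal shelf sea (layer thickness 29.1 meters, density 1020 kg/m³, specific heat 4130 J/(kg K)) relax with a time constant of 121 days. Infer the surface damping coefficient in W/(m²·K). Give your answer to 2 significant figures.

12

Areal heat capacity C = ρ c_p D = 1020 × 4130 × 29.1 = 1.23×10^8 J/(m²·K).
τ = 121 days = 1.05×10^7 s.
λ = C / τ = 1.23×10^8 / 1.05×10^7 = 11.7 W/(m²·K).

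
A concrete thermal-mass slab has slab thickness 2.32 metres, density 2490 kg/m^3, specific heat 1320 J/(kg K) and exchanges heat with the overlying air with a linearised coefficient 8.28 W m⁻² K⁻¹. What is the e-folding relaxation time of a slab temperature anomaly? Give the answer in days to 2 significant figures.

Areal heat capacity C = ρ c_p D = 2490 × 1320 × 2.32 = 7.63×10^6 J/(m²·K).
Relaxation time τ = C / λ = 7.63×10^6 / 8.28 = 9.21×10^5 s.
In days: 9.21×10^5 s / (86400 s/day) = 10.7 days.

11 days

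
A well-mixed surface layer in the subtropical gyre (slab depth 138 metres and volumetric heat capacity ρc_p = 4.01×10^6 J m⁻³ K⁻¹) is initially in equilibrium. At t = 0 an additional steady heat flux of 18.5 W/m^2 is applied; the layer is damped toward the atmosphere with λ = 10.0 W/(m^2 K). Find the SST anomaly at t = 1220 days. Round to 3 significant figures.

Areal heat capacity C = ρc_p × D = 4.01×10^6 × 138 = 5.53×10^8 J/(m²·K).
τ = C / λ = 5.53×10^8 / 10.0 = 5.53×10^7 s.
Equilibrium anomaly ΔT_eq = F / λ = 18.5 / 10.0 = 1.85 K.
t = 1220 days = 1.05×10^8 s, so t/τ = 1.90.
ΔT(t) = ΔT_eq (1 − e^(−t/τ)) = 1.85 × (1 − e^−1.90) = 1.57 K.

1.57 K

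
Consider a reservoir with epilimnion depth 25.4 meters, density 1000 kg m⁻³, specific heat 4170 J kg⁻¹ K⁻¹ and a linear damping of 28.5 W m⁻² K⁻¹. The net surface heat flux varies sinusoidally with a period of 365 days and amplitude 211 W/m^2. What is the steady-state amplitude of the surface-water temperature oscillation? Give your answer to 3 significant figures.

5.95 K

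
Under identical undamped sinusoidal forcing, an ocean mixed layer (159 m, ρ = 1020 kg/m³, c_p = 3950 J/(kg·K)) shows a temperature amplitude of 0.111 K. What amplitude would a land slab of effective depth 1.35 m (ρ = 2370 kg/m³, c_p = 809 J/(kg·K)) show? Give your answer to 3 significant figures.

C_ocean = 6.41×10^8 J/(m²·K); C_land = 2.59×10^6 J/(m²·K).
A ∝ 1/C ⇒ A_land = A_ocean × C_ocean/C_land = 0.111 × 247 = 27.5 K.

27.5 K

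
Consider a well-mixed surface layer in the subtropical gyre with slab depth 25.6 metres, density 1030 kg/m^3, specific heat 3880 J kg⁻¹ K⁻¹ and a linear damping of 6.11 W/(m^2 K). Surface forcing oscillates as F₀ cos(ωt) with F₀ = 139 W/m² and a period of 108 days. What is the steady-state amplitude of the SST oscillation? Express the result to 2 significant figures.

2.0 K

Areal heat capacity C = ρ c_p D = 1030 × 3880 × 25.6 = 1.02×10^8 J/(m²·K).
Angular frequency ω = 2π / T = 2π / 9.33×10^6 s = 6.73×10^-7 s⁻¹.
√((Cω)² + λ²) = √((68.9)² + 6.11²) = 69.2 W/(m²·K).
Amplitude A = F₀ / √((Cω)²+λ²) = 139 / 69.2 = 2.01 K.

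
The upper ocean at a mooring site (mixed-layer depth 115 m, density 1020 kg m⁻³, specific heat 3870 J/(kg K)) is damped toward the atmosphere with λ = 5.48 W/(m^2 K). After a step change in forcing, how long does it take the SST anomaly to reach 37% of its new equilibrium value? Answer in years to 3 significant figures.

Areal heat capacity C = ρ c_p D = 1020 × 3870 × 115 = 4.54×10^8 J/(m²·K).
τ = C / λ = 4.54×10^8 / 5.48 = 8.28×10^7 s.
Fraction reached: 1 − e^(−t/τ) = 0.37 ⇒ t = −τ ln(1 − 0.37) = τ × 0.462.
t = 3.83×10^7 s = 1.21 years.

1.21 years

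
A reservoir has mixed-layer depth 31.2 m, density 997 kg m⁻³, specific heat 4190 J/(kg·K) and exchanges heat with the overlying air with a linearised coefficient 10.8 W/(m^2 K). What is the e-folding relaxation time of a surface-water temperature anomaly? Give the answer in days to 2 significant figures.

Areal heat capacity C = ρ c_p D = 997 × 4190 × 31.2 = 1.30×10^8 J m⁻² K⁻¹.
Relaxation time τ = C / λ = 1.30×10^8 / 10.8 = 1.21×10^7 s.
In days: 1.21×10^7 s / (86400 s/day) = 140 days.

140 days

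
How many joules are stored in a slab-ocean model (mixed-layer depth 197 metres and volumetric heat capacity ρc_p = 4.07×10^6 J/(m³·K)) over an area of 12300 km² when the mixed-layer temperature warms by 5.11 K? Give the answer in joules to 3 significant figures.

5.04×10^19 J

Areal heat capacity C = ρc_p × D = 4.07×10^6 × 197 = 8.02×10^8 J/(m^2 K).
Heat per unit area: q = C ΔT = 8.02×10^8 × 5.11 = 4.10×10^9 J/m².
Total heat: Q = q × A = 4.10×10^9 × (12300 × 10⁶ m²) = 5.04×10^19 J.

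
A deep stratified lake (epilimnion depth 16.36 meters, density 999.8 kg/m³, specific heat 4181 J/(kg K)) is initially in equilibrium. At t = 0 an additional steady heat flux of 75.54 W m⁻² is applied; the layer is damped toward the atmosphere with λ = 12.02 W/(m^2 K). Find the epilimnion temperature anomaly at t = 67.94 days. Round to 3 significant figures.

4.04 K

Areal heat capacity C = ρ c_p D = 999.8 × 4181 × 16.36 = 6.84×10^7 J m⁻² K⁻¹.
τ = C / λ = 6.84×10^7 / 12.02 = 5.69×10^6 s.
Equilibrium anomaly ΔT_eq = F / λ = 75.54 / 12.02 = 6.28 K.
t = 67.94 days = 5.87×10^6 s, so t/τ = 1.03.
ΔT(t) = ΔT_eq (1 − e^(−t/τ)) = 6.28 × (1 − e^−1.03) = 4.04 K.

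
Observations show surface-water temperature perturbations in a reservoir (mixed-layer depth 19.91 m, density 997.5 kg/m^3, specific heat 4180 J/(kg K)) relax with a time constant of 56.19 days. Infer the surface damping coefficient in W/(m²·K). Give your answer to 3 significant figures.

Areal heat capacity C = ρ c_p D = 997.5 × 4180 × 19.91 = 8.30×10^7 J/(m^2 K).
τ = 56.19 days = 4.85×10^6 s.
λ = C / τ = 8.30×10^7 / 4.85×10^6 = 17.1 W/(m²·K).

17.1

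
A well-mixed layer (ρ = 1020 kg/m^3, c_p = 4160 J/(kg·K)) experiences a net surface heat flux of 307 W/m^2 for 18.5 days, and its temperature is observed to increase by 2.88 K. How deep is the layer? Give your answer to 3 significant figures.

Heat input Q = F Δt = 307 × 1.60×10^6 s = 4.91×10^8 J/m².
Required areal heat capacity C = Q / ΔT = 1.70×10^8 J/(m²·K).
Depth D = C / (ρ c_p) = 1.70×10^8 / (1020 × 4160) = 40.2 m.

40.2 m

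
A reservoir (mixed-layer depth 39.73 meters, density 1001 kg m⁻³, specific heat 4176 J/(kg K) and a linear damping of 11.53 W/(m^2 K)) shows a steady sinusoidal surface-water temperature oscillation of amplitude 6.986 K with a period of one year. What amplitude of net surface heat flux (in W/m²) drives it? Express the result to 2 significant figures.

Areal heat capacity C = ρ c_p D = 1001 × 4176 × 39.73 = 1.66×10^8 J m⁻² K⁻¹.
ω = 2π / 3.15×10^7 s = 1.99×10^-7 s⁻¹.
√((Cω)² + λ²) = √((33.1)² + 11.53²) = 35.0 W/(m²·K).
F₀ = A × √((Cω)²+λ²) = 6.986 × 35.0 = 245 W/m².

240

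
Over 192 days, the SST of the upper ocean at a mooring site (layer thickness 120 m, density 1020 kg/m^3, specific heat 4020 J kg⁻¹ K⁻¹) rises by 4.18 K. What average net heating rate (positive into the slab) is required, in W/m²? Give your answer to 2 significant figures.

120

Areal heat capacity C = ρ c_p D = 1020 × 4020 × 120 = 4.92×10^8 J m⁻² K⁻¹.
Required heat per unit area: Q = C ΔT = 4.92×10^8 × 4.18 = 2.06×10^9 J/m².
Flux F = Q / Δt = 2.06×10^9 / 1.66×10^7 s = 124 W/m².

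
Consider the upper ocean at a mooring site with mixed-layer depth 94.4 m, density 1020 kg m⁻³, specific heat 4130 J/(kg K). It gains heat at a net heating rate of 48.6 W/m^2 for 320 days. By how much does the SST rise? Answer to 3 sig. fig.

3.38 K

Areal heat capacity C = ρ c_p D = 1020 × 4130 × 94.4 = 3.98×10^8 J m⁻² K⁻¹.
Net heat input Q = F Δt = 48.6 × (320 days × 86400 s/day) = 1.34×10^9 J/m².
ΔT = Q / C = 1.34×10^9 / 3.98×10^8 = 3.38 K.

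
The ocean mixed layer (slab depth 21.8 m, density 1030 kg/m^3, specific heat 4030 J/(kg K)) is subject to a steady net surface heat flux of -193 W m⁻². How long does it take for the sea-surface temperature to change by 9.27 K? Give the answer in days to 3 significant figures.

50.3 days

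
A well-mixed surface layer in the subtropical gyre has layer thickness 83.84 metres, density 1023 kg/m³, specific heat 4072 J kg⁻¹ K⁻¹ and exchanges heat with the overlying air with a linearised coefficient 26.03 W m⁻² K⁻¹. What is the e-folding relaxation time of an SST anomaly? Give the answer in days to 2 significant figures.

160 days

Areal heat capacity C = ρ c_p D = 1023 × 4072 × 83.84 = 3.49×10^8 J/(m^2 K).
Relaxation time τ = C / λ = 3.49×10^8 / 26.03 = 1.34×10^7 s.
In days: 1.34×10^7 s / (86400 s/day) = 155 days.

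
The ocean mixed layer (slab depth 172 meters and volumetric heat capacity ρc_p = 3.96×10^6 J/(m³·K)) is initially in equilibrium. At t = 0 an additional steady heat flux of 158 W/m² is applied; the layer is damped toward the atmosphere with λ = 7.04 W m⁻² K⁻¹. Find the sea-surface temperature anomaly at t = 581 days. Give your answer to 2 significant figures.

Areal heat capacity C = ρc_p × D = 3.96×10^6 × 172 = 6.81×10^8 J/(m^2 K).
τ = C / λ = 6.81×10^8 / 7.04 = 9.68×10^7 s.
Equilibrium anomaly ΔT_eq = F / λ = 158 / 7.04 = 22.4 K.
t = 581 days = 5.02×10^7 s, so t/τ = 0.519.
ΔT(t) = ΔT_eq (1 − e^(−t/τ)) = 22.4 × (1 − e^−0.519) = 9.08 K.

9.1 K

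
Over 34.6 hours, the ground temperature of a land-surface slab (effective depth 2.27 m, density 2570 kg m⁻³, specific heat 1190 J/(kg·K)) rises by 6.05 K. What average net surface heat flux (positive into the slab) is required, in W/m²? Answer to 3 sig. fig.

337

Areal heat capacity C = ρ c_p D = 2570 × 1190 × 2.27 = 6.94×10^6 J m⁻² K⁻¹.
Required heat per unit area: Q = C ΔT = 6.94×10^6 × 6.05 = 4.20×10^7 J/m².
Flux F = Q / Δt = 4.20×10^7 / 1.25×10^5 s = 337 W/m².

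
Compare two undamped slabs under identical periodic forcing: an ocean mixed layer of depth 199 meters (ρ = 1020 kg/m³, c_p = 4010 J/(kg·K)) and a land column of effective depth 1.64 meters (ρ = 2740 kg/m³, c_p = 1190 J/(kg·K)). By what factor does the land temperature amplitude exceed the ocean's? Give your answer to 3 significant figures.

152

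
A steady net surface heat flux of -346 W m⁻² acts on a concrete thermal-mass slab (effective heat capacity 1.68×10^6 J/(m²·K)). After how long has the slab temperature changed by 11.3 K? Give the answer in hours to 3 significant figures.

15.2 hours

Areal heat capacity C = 1.68×10^6 J/(m²·K) (given).
Time required: Δt = C ΔT / F = 1.68×10^6 × -11.3 / -346 = 54900 s.
In hours: 54900 s / (3600 s/hour) = 15.2 hours.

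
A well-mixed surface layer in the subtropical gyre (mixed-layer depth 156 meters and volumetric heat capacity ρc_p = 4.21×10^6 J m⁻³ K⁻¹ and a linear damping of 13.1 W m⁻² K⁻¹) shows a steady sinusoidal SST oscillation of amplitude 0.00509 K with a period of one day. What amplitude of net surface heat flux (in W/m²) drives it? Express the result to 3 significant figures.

Areal heat capacity C = ρc_p × D = 4.21×10^6 × 156 = 6.57×10^8 J/(m^2 K).
ω = 2π / 86400 s = 7.27×10^-5 s⁻¹.
√((Cω)² + λ²) = √((47800)² + 13.1²) = 47800 W/(m²·K).
F₀ = A × √((Cω)²+λ²) = 0.00509 × 47800 = 243 W/m².

243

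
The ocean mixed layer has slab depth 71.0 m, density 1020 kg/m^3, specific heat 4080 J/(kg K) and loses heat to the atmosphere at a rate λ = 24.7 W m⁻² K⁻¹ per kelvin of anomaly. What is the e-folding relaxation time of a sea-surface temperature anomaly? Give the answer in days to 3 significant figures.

Areal heat capacity C = ρ c_p D = 1020 × 4080 × 71.0 = 2.95×10^8 J/(m^2 K).
Relaxation time τ = C / λ = 2.95×10^8 / 24.7 = 1.20×10^7 s.
In days: 1.20×10^7 s / (86400 s/day) = 138 days.

138 days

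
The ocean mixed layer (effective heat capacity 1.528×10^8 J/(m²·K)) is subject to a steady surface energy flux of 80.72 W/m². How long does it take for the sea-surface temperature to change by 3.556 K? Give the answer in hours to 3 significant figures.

Areal heat capacity C = 1.528×10^8 J/(m²·K) (given).
Time required: Δt = C ΔT / F = 1.53×10^8 × 3.556 / 80.72 = 6.73×10^6 s.
In hours: 6.73×10^6 s / (3600 s/hour) = 1870 hours.

1870 hours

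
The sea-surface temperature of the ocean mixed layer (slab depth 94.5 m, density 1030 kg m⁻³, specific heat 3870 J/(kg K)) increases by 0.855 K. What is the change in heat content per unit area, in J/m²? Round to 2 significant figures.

Areal heat capacity C = ρ c_p D = 1030 × 3870 × 94.5 = 3.77×10^8 J/(m²·K).
ΔQ = C ΔT = 3.77×10^8 × 0.855 = 3.22×10^8 J/m².

3.2×10^8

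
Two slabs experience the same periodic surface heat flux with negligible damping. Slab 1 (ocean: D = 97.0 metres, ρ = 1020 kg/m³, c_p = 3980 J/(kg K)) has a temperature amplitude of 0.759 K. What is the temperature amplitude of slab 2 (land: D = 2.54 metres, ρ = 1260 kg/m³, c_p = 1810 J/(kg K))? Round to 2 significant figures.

52 K

C_ocean = 3.94×10^8 J/(m²·K); C_land = 5.79×10^6 J/(m²·K).
A ∝ 1/C ⇒ A_land = A_ocean × C_ocean/C_land = 0.759 × 68.0 = 51.6 K.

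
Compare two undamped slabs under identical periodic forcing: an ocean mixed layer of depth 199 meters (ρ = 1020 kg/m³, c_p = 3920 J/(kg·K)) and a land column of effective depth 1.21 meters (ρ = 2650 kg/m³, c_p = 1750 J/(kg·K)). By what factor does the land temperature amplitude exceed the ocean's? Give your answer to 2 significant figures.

C_ocean = 1020 × 3920 × 199 = 7.96×10^8 J/(m²·K).
C_land = 2650 × 1750 × 1.21 = 5.61×10^6 J/(m²·K).
Undamped amplitude ∝ 1/C, so A_land/A_ocean = C_ocean/C_land = 142.

140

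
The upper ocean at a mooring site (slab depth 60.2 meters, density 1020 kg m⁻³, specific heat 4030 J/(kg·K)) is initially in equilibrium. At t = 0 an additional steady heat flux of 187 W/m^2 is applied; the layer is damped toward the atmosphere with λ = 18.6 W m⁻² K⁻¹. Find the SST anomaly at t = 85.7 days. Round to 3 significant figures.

Areal heat capacity C = ρ c_p D = 1020 × 4030 × 60.2 = 2.47×10^8 J/(m²·K).
τ = C / λ = 2.47×10^8 / 18.6 = 1.33×10^7 s.
Equilibrium anomaly ΔT_eq = F / λ = 187 / 18.6 = 10.1 K.
t = 85.7 days = 7.40×10^6 s, so t/τ = 0.557.
ΔT(t) = ΔT_eq (1 − e^(−t/τ)) = 10.1 × (1 − e^−0.557) = 4.29 K.

4.29 K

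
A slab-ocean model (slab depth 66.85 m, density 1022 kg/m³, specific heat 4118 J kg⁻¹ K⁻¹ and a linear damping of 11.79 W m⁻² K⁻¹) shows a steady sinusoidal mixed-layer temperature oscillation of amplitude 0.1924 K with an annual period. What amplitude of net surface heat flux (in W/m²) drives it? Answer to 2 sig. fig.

Areal heat capacity C = ρ c_p D = 1022 × 4118 × 66.85 = 2.81×10^8 J/(m²·K).
ω = 2π / 3.15×10^7 s = 1.99×10^-7 s⁻¹.
√((Cω)² + λ²) = √((56.1)² + 11.79²) = 57.3 W/(m²·K).
F₀ = A × √((Cω)²+λ²) = 0.1924 × 57.3 = 11.0 W/m².

11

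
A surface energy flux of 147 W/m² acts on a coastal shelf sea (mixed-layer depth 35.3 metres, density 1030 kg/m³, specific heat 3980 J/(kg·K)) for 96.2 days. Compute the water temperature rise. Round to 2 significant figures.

8.4 K

Areal heat capacity C = ρ c_p D = 1030 × 3980 × 35.3 = 1.45×10^8 J m⁻² K⁻¹.
Net heat input Q = F Δt = 147 × (96.2 days × 86400 s/day) = 1.22×10^9 J/m².
ΔT = Q / C = 1.22×10^9 / 1.45×10^8 = 8.44 K.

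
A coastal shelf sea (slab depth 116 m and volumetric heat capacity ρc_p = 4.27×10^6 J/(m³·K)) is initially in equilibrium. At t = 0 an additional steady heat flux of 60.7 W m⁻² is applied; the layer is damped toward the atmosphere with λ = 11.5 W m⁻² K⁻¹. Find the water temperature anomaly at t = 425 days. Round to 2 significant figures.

3.0 K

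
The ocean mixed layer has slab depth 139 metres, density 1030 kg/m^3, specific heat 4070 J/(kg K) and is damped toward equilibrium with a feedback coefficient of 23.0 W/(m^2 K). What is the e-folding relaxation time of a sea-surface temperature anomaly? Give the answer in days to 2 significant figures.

Areal heat capacity C = ρ c_p D = 1030 × 4070 × 139 = 5.83×10^8 J/(m^2 K).
Relaxation time τ = C / λ = 5.83×10^8 / 23.0 = 2.53×10^7 s.
In days: 2.53×10^7 s / (86400 s/day) = 293 days.

290 days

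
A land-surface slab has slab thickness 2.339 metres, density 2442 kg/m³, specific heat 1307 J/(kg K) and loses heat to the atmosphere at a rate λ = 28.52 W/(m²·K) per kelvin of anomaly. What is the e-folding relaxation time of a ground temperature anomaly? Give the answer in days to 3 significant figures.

3.03 days

Areal heat capacity C = ρ c_p D = 2442 × 1307 × 2.339 = 7.47×10^6 J m⁻² K⁻¹.
Relaxation time τ = C / λ = 7.47×10^6 / 28.52 = 2.62×10^5 s.
In days: 2.62×10^5 s / (86400 s/day) = 3.03 days.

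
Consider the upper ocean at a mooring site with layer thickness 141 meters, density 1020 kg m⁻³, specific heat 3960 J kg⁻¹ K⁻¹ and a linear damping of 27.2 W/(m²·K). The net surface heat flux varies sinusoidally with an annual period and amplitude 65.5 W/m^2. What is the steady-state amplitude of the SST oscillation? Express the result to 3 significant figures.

Areal heat capacity C = ρ c_p D = 1020 × 3960 × 141 = 5.70×10^8 J/(m^2 K).
Angular frequency ω = 2π / T = 2π / 3.15×10^7 s = 1.99×10^-7 s⁻¹.
√((Cω)² + λ²) = √((113)² + 27.2²) = 117 W/(m²·K).
Amplitude A = F₀ / √((Cω)²+λ²) = 65.5 / 117 = 0.561 K.

0.561 K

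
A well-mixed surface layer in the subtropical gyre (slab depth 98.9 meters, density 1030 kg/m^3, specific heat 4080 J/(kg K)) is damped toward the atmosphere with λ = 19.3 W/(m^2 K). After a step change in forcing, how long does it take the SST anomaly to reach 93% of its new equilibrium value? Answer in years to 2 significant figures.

Areal heat capacity C = ρ c_p D = 1030 × 4080 × 98.9 = 4.16×10^8 J/(m^2 K).
τ = C / λ = 4.16×10^8 / 19.3 = 2.15×10^7 s.
Fraction reached: 1 − e^(−t/τ) = 0.93 ⇒ t = −τ ln(1 − 0.93) = τ × 2.66.
t = 5.73×10^7 s = 1.81 years.

1.8 years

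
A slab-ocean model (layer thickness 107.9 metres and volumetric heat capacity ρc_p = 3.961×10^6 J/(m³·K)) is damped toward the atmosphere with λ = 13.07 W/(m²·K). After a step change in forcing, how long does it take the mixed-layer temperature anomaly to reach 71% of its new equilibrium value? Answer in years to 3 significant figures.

1.28 years

Areal heat capacity C = ρc_p × D = 3.961×10^6 × 107.9 = 4.27×10^8 J/(m^2 K).
τ = C / λ = 4.27×10^8 / 13.07 = 3.27×10^7 s.
Fraction reached: 1 − e^(−t/τ) = 0.71 ⇒ t = −τ ln(1 − 0.71) = τ × 1.24.
t = 4.05×10^7 s = 1.28 years.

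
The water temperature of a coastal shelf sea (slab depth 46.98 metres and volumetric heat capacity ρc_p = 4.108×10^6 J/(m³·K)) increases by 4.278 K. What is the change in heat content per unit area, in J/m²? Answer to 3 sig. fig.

8.26×10^8

Areal heat capacity C = ρc_p × D = 4.108×10^6 × 46.98 = 1.93×10^8 J/(m²·K).
ΔQ = C ΔT = 1.93×10^8 × 4.278 = 8.26×10^8 J/m².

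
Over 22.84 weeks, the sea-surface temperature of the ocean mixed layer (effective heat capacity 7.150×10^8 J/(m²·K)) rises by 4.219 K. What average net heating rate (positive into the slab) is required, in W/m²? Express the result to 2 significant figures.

Areal heat capacity C = 7.150×10^8 J/(m²·K) (given).
Required heat per unit area: Q = C ΔT = 7.15×10^8 × 4.219 = 3.02×10^9 J/m².
Flux F = Q / Δt = 3.02×10^9 / 1.38×10^7 s = 218 W/m².

220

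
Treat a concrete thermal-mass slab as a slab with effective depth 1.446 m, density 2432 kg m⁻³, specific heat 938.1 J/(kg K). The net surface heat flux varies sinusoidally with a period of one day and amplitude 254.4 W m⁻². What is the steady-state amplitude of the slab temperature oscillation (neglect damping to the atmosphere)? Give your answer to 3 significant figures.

Areal heat capacity C = ρ c_p D = 2432 × 938.1 × 1.446 = 3.30×10^6 J m⁻² K⁻¹.
Angular frequency ω = 2π / T = 2π / 86400 s = 7.27×10^-5 s⁻¹.
Cω = 3.30×10^6 × 7.27×10^-5 = 240 W/(m²·K).
Amplitude A = F₀ / (Cω) = 254.4 / 240 = 1.06 K.

1.06 K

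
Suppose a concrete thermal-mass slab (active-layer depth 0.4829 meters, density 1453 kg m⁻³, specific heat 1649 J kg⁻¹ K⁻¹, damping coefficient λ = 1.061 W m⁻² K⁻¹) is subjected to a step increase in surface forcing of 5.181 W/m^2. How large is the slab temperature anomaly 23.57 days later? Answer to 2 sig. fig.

4.1 K

Areal heat capacity C = ρ c_p D = 1453 × 1649 × 0.4829 = 1.16×10^6 J/(m²·K).
τ = C / λ = 1.16×10^6 / 1.061 = 1.09×10^6 s.
Equilibrium anomaly ΔT_eq = F / λ = 5.181 / 1.061 = 4.88 K.
t = 23.57 days = 2.04×10^6 s, so t/τ = 1.87.
ΔT(t) = ΔT_eq (1 − e^(−t/τ)) = 4.88 × (1 − e^−1.87) = 4.13 K.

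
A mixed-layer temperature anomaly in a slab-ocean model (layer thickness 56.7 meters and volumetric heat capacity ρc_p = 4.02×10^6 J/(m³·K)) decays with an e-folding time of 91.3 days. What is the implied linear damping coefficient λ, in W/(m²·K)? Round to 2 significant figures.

29

Areal heat capacity C = ρc_p × D = 4.02×10^6 × 56.7 = 2.28×10^8 J/(m²·K).
τ = 91.3 days = 7.89×10^6 s.
λ = C / τ = 2.28×10^8 / 7.89×10^6 = 28.9 W/(m²·K).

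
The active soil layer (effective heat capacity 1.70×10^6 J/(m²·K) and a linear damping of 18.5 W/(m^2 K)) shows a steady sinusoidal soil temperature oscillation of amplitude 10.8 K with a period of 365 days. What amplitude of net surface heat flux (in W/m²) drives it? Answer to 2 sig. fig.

Areal heat capacity C = 1.70×10^6 J/(m²·K) (given).
ω = 2π / 3.15×10^7 s = 1.99×10^-7 s⁻¹.
√((Cω)² + λ²) = √((0.339)² + 18.5²) = 18.5 W/(m²·K).
F₀ = A × √((Cω)²+λ²) = 10.8 × 18.5 = 200 W/m².

200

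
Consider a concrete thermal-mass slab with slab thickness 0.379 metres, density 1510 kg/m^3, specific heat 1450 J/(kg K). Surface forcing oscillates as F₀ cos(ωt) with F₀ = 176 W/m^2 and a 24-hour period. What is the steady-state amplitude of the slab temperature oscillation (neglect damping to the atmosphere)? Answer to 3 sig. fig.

2.92 K

Areal heat capacity C = ρ c_p D = 1510 × 1450 × 0.379 = 8.30×10^5 J/(m²·K).
Angular frequency ω = 2π / T = 2π / 86400 s = 7.27×10^-5 s⁻¹.
Cω = 8.30×10^5 × 7.27×10^-5 = 60.3 W/(m²·K).
Amplitude A = F₀ / (Cω) = 176 / 60.3 = 2.92 K.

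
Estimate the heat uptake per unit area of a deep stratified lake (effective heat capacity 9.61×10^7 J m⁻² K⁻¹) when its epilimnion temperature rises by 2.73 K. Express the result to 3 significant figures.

Areal heat capacity C = 9.61×10^7 J m⁻² K⁻¹ (given).
ΔQ = C ΔT = 9.61×10^7 × 2.73 = 2.62×10^8 J/m².

2.62×10^8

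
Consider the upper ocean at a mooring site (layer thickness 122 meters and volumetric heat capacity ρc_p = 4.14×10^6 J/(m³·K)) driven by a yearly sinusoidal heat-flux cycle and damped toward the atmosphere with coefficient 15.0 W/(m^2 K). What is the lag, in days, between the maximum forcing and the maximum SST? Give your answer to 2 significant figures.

83 days

Areal heat capacity C = ρc_p × D = 4.14×10^6 × 122 = 5.05×10^8 J/(m^2 K).
ω = 2π / 3.15×10^7 s = 1.99×10^-7 s⁻¹.
Phase lag φ = arctan(Cω/λ) = arctan(101/15.0) = 1.42 rad.
Time lag = φ / ω = 1.42 / 1.99×10^-7 = 7.14×10^6 s = 82.7 days.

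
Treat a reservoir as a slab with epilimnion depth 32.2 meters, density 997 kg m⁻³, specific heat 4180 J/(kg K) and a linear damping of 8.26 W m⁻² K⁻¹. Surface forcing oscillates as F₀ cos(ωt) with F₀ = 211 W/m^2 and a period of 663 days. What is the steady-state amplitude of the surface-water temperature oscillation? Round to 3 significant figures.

12.5 K

Areal heat capacity C = ρ c_p D = 997 × 4180 × 32.2 = 1.34×10^8 J/(m²·K).
Angular frequency ω = 2π / T = 2π / 5.73×10^7 s = 1.10×10^-7 s⁻¹.
√((Cω)² + λ²) = √((14.7)² + 8.26²) = 16.9 W/(m²·K).
Amplitude A = F₀ / √((Cω)²+λ²) = 211 / 16.9 = 12.5 K.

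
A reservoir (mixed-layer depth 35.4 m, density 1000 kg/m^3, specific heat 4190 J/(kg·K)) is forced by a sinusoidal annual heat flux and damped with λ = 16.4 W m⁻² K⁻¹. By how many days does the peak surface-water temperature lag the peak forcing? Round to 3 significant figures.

Areal heat capacity C = ρ c_p D = 1000 × 4190 × 35.4 = 1.48×10^8 J/(m^2 K).
ω = 2π / 3.15×10^7 s = 1.99×10^-7 s⁻¹.
Phase lag φ = arctan(Cω/λ) = arctan(29.6/16.4) = 1.06 rad.
Time lag = φ / ω = 1.06 / 1.99×10^-7 = 5.34×10^6 s = 61.8 days.

61.8 days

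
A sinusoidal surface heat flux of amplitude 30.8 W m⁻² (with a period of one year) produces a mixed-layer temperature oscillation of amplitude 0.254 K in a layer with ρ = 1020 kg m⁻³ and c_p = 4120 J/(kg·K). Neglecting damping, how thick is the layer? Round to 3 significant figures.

145 m

ω = 2π / 3.15×10^7 s = 1.99×10^-7 s⁻¹.
Required C = F₀ / (A ω) = 30.8 / (0.254 × 1.99×10^-7) = 6.09×10^8 J/(m²·K).
D = C / (ρ c_p) = 6.09×10^8 / (1020 × 4120) = 145 m.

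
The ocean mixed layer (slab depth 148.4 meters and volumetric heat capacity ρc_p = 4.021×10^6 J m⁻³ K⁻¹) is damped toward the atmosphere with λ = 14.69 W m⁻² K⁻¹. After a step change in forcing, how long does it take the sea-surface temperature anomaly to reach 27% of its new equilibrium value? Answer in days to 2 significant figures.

150 days

Areal heat capacity C = ρc_p × D = 4.021×10^6 × 148.4 = 5.97×10^8 J/(m^2 K).
τ = C / λ = 5.97×10^8 / 14.69 = 4.06×10^7 s.
Fraction reached: 1 − e^(−t/τ) = 0.27 ⇒ t = −τ ln(1 − 0.27) = τ × 0.315.
t = 1.28×10^7 s = 148 days.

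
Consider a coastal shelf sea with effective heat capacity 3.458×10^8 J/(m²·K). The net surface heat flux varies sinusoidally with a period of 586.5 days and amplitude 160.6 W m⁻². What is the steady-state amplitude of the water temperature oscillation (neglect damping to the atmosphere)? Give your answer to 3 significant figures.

3.75 K

Areal heat capacity C = 3.458×10^8 J/(m²·K) (given).
Angular frequency ω = 2π / T = 2π / 5.07×10^7 s = 1.24×10^-7 s⁻¹.
Cω = 3.46×10^8 × 1.24×10^-7 = 42.9 W/(m²·K).
Amplitude A = F₀ / (Cω) = 160.6 / 42.9 = 3.75 K.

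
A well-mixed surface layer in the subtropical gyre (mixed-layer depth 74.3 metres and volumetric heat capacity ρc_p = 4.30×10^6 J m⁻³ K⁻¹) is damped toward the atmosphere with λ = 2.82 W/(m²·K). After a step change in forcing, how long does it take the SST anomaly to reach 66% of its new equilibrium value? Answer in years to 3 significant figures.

Areal heat capacity C = ρc_p × D = 4.30×10^6 × 74.3 = 3.19×10^8 J/(m²·K).
τ = C / λ = 3.19×10^8 / 2.82 = 1.13×10^8 s.
Fraction reached: 1 − e^(−t/τ) = 0.66 ⇒ t = −τ ln(1 − 0.66) = τ × 1.08.
t = 1.22×10^8 s = 3.87 years.

3.87 years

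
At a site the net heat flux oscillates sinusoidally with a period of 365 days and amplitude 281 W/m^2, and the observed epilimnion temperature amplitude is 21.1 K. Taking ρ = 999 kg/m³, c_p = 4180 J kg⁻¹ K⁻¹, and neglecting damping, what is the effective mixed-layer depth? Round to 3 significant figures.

16.0 m

ω = 2π / 3.15×10^7 s = 1.99×10^-7 s⁻¹.
Required C = F₀ / (A ω) = 281 / (21.1 × 1.99×10^-7) = 6.68×10^7 J/(m²·K).
D = C / (ρ c_p) = 6.68×10^7 / (999 × 4180) = 16.0 m.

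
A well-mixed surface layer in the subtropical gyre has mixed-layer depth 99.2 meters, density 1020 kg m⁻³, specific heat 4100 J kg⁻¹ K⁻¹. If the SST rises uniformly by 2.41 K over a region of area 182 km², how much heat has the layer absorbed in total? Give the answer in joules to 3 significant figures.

Areal heat capacity C = ρ c_p D = 1020 × 4100 × 99.2 = 4.15×10^8 J m⁻² K⁻¹.
Heat per unit area: q = C ΔT = 4.15×10^8 × 2.41 = 1.00×10^9 J/m².
Total heat: Q = q × A = 1.00×10^9 × (182 × 10⁶ m²) = 1.82×10^17 J.

1.82×10^17 J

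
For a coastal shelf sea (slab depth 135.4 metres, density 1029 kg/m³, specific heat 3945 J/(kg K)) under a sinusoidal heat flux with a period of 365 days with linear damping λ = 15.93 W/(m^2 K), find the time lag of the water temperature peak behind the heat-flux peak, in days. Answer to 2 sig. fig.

83 days

Areal heat capacity C = ρ c_p D = 1029 × 3945 × 135.4 = 5.50×10^8 J/(m²·K).
ω = 2π / 3.15×10^7 s = 1.99×10^-7 s⁻¹.
Phase lag φ = arctan(Cω/λ) = arctan(110/15.93) = 1.43 rad.
Time lag = φ / ω = 1.43 / 1.99×10^-7 = 7.16×10^6 s = 82.9 days.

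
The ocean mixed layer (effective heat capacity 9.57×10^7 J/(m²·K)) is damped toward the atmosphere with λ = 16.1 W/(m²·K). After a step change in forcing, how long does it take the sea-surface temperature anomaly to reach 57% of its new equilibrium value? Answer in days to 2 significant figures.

58 days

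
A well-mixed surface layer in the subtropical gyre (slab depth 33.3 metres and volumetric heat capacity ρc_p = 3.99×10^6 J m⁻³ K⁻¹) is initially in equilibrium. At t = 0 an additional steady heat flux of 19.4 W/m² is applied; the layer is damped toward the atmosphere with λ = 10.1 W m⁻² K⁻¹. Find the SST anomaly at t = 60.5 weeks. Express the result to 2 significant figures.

1.8 K

Areal heat capacity C = ρc_p × D = 3.99×10^6 × 33.3 = 1.33×10^8 J/(m^2 K).
τ = C / λ = 1.33×10^8 / 10.1 = 1.32×10^7 s.
Equilibrium anomaly ΔT_eq = F / λ = 19.4 / 10.1 = 1.92 K.
t = 60.5 weeks = 3.66×10^7 s, so t/τ = 2.78.
ΔT(t) = ΔT_eq (1 − e^(−t/τ)) = 1.92 × (1 − e^−2.78) = 1.80 K.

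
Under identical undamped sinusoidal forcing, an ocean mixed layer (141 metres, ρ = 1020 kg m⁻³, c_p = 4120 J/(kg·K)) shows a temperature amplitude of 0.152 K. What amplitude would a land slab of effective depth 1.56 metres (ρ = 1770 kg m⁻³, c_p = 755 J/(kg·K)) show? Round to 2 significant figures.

43 K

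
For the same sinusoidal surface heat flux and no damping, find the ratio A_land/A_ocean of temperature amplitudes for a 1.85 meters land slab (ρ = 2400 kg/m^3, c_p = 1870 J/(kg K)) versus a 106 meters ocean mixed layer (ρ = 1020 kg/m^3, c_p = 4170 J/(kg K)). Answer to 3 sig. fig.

54.3

C_ocean = 1020 × 4170 × 106 = 4.51×10^8 J/(m²·K).
C_land = 2400 × 1870 × 1.85 = 8.30×10^6 J/(m²·K).
Undamped amplitude ∝ 1/C, so A_land/A_ocean = C_ocean/C_land = 54.3.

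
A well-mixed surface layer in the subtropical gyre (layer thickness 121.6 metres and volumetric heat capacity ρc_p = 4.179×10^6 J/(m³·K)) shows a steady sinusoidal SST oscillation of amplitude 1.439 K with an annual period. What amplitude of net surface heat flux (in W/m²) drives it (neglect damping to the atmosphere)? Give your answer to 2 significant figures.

150

Areal heat capacity C = ρc_p × D = 4.179×10^6 × 121.6 = 5.08×10^8 J/(m^2 K).
ω = 2π / 3.15×10^7 s = 1.99×10^-7 s⁻¹.
Cω = 5.08×10^8 × 1.99×10^-7 = 101 W/(m²·K).
F₀ = A × Cω = 1.439 × 101 = 146 W/m².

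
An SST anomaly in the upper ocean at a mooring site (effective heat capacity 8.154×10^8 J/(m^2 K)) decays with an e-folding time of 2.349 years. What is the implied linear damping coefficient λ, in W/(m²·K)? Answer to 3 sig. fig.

Areal heat capacity C = 8.154×10^8 J/(m^2 K) (given).
τ = 2.349 years = 7.41×10^7 s.
λ = C / τ = 8.15×10^8 / 7.41×10^7 = 11.0 W/(m²·K).

11.0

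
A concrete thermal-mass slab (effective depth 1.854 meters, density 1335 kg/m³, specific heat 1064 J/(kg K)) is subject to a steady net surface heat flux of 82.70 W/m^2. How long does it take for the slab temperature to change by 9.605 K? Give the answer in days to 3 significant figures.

3.54 days

Areal heat capacity C = ρ c_p D = 1335 × 1064 × 1.854 = 2.63×10^6 J/(m^2 K).
Time required: Δt = C ΔT / F = 2.63×10^6 × 9.605 / 82.70 = 3.06×10^5 s.
In days: 3.06×10^5 s / (86400 s/day) = 3.54 days.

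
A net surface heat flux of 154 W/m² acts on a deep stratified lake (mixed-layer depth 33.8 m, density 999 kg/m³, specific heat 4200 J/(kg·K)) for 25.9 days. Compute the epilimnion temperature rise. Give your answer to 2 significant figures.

2.4 K

Areal heat capacity C = ρ c_p D = 999 × 4200 × 33.8 = 1.42×10^8 J/(m^2 K).
Net heat input Q = F Δt = 154 × (25.9 days × 86400 s/day) = 3.45×10^8 J/m².
ΔT = Q / C = 3.45×10^8 / 1.42×10^8 = 2.43 K.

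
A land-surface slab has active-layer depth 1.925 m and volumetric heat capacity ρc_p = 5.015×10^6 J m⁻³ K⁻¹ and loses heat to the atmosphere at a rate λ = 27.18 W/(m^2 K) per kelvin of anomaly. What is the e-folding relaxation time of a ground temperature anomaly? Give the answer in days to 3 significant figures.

Areal heat capacity C = ρc_p × D = 5.015×10^6 × 1.925 = 9.65×10^6 J/(m²·K).
Relaxation time τ = C / λ = 9.65×10^6 / 27.18 = 3.55×10^5 s.
In days: 3.55×10^5 s / (86400 s/day) = 4.11 days.

4.11 days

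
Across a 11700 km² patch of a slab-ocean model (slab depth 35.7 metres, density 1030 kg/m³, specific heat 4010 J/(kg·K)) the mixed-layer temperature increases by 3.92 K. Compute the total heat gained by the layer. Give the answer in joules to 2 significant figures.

6.8×10^18 J

Areal heat capacity C = ρ c_p D = 1030 × 4010 × 35.7 = 1.47×10^8 J m⁻² K⁻¹.
Heat per unit area: q = C ΔT = 1.47×10^8 × 3.92 = 5.78×10^8 J/m².
Total heat: Q = q × A = 5.78×10^8 × (11700 × 10⁶ m²) = 6.76×10^18 J.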